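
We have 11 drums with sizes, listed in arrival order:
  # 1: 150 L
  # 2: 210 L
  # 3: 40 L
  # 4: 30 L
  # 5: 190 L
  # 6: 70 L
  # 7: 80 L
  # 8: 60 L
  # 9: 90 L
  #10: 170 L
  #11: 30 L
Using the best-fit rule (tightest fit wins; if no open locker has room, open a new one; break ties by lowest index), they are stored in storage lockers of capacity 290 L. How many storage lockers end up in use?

4

  150 → locker 1 (new)  [load 150/290]
  210 → locker 2 (new)  [load 210/290]
  40 → locker 2  [load 250/290]
  30 → locker 2  [load 280/290]
  190 → locker 3 (new)  [load 190/290]
  70 → locker 3  [load 260/290]
  80 → locker 1  [load 230/290]
  60 → locker 1  [load 290/290]
  90 → locker 4 (new)  [load 90/290]
  170 → locker 4  [load 260/290]
  30 → locker 3  [load 290/290]
4 storage lockers opened.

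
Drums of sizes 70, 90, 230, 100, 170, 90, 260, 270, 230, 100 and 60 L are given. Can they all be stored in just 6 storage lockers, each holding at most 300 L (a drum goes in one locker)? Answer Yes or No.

A valid assignment using 6 storage lockers:
  locker 1: 270 = 270
  locker 2: 260 = 260
  locker 3: 230 + 70 = 300
  locker 4: 230 + 60 = 290
  locker 5: 170 + 100 = 270
  locker 6: 100 + 90 + 90 = 280
Every load is within 300 L, so 6 storage lockers suffice.

Yes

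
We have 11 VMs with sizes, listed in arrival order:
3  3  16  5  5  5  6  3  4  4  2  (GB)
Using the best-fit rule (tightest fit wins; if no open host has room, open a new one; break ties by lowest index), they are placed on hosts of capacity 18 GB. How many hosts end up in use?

  3 → host 1 (new)  [load 3/18]
  3 → host 1  [load 6/18]
  16 → host 2 (new)  [load 16/18]
  5 → host 1  [load 11/18]
  5 → host 1  [load 16/18]
  5 → host 3 (new)  [load 5/18]
  6 → host 3  [load 11/18]
  3 → host 3  [load 14/18]
  4 → host 3  [load 18/18]
  4 → host 4 (new)  [load 4/18]
  2 → host 1  [load 18/18]
4 hosts opened.

4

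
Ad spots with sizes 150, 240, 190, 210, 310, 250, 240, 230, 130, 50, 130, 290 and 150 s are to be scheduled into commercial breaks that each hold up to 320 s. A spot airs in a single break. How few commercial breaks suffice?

Total = 310 + 290 + 250 + 240 + 240 + 230 + 210 + 190 + 150 + 150 + 130 + 130 + 50 = 2570 s.
Lower bound: ⌈2570/320⌉ = 9 commercial breaks.
A packing using 10 commercial breaks:
  break 1: 310 = 310
  break 2: 290 = 290
  break 3: 250 + 50 = 300
  break 4: 240 = 240
  break 5: 240 = 240
  break 6: 230 = 230
  break 7: 210 = 210
  break 8: 190 + 130 = 320
  break 9: 150 + 150 = 300
  break 10: 130 = 130
No arrangement into 9 commercial breaks stays within capacity, so 10 is optimal.

10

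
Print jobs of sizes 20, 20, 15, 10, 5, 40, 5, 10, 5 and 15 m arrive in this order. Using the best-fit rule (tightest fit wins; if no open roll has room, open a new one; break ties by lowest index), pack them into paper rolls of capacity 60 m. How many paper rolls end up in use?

3

  20 → roll 1 (new)  [load 20/60]
  20 → roll 1  [load 40/60]
  15 → roll 1  [load 55/60]
  10 → roll 2 (new)  [load 10/60]
  5 → roll 1  [load 60/60]
  40 → roll 2  [load 50/60]
  5 → roll 2  [load 55/60]
  10 → roll 3 (new)  [load 10/60]
  5 → roll 2  [load 60/60]
  15 → roll 3  [load 25/60]
3 paper rolls opened.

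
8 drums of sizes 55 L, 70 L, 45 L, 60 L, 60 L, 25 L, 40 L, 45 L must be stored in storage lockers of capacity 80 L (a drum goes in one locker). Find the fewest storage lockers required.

7

Total = 70 + 60 + 60 + 55 + 45 + 45 + 40 + 25 = 400 L.
Lower bound: ⌈400/80⌉ = 5 storage lockers.
Also, 6 drums each exceed 40 L, and no two of those can share a locker, so at least 6 storage lockers are needed.
A packing using 7 storage lockers:
  locker 1: 70 = 70
  locker 2: 60 = 60
  locker 3: 60 = 60
  locker 4: 55 + 25 = 80
  locker 5: 45 = 45
  locker 6: 45 = 45
  locker 7: 40 = 40
No arrangement into 6 storage lockers stays within capacity, so 7 is optimal.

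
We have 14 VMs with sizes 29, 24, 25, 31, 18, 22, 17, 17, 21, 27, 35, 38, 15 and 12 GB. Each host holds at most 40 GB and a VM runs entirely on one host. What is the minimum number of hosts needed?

Total = 38 + 35 + 31 + 29 + 27 + 25 + 24 + 22 + 21 + 18 + 17 + 17 + 15 + 12 = 331 GB.
Lower bound: ⌈331/40⌉ = 9 hosts.
A packing using 10 hosts:
  host 1: 38 = 38
  host 2: 35 = 35
  host 3: 31 = 31
  host 4: 29 = 29
  host 5: 27 + 12 = 39
  host 6: 25 + 15 = 40
  host 7: 24 = 24
  host 8: 22 + 18 = 40
  host 9: 21 + 17 = 38
  host 10: 17 = 17
No arrangement into 9 hosts stays within capacity, so 10 is optimal.

10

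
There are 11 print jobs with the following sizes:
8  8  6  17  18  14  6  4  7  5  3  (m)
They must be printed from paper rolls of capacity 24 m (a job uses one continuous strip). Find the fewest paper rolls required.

4

Total = 18 + 17 + 14 + 8 + 8 + 7 + 6 + 6 + 5 + 4 + 3 = 96 m.
Lower bound: ⌈96/24⌉ = 4 paper rolls.
A packing using 4 paper rolls:
  roll 1: 18 + 6 = 24
  roll 2: 17 + 7 = 24
  roll 3: 14 + 6 + 4 = 24
  roll 4: 8 + 8 + 5 + 3 = 24
This matches the lower bound, so 4 is optimal.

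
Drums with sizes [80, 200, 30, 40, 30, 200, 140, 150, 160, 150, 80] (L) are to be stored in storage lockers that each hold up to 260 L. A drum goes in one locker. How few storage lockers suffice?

6

Total = 200 + 200 + 160 + 150 + 150 + 140 + 80 + 80 + 40 + 30 + 30 = 1260 L.
Lower bound: ⌈1260/260⌉ = 5 storage lockers.
Also, 6 drums each exceed 130 L, and no two of those can share a locker, so at least 6 storage lockers are needed.
A packing using 6 storage lockers:
  locker 1: 200 + 40 = 240
  locker 2: 200 + 30 + 30 = 260
  locker 3: 160 + 80 = 240
  locker 4: 150 + 80 = 230
  locker 5: 150 = 150
  locker 6: 140 = 140
This matches the lower bound, so 6 is optimal.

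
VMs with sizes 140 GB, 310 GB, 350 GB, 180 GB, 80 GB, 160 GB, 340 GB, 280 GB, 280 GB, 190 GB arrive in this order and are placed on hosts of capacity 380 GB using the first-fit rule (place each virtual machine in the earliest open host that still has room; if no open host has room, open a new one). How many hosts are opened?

  140 → host 1 (new)  [load 140/380]
  310 → host 2 (new)  [load 310/380]
  350 → host 3 (new)  [load 350/380]
  180 → host 1  [load 320/380]
  80 → host 4 (new)  [load 80/380]
  160 → host 4  [load 240/380]
  340 → host 5 (new)  [load 340/380]
  280 → host 6 (new)  [load 280/380]
  280 → host 7 (new)  [load 280/380]
  190 → host 8 (new)  [load 190/380]
8 hosts opened.

8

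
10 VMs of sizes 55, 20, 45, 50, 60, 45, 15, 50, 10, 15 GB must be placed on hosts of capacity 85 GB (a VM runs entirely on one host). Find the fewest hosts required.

6

Total = 60 + 55 + 50 + 50 + 45 + 45 + 20 + 15 + 15 + 10 = 365 GB.
Lower bound: ⌈365/85⌉ = 5 hosts.
Also, 6 VMs each exceed 85/2 GB, and no two of those can share a host, so at least 6 hosts are needed.
A packing using 6 hosts:
  host 1: 60 + 20 = 80
  host 2: 55 + 15 + 15 = 85
  host 3: 50 + 10 = 60
  host 4: 50 = 50
  host 5: 45 = 45
  host 6: 45 = 45
This matches the lower bound, so 6 is optimal.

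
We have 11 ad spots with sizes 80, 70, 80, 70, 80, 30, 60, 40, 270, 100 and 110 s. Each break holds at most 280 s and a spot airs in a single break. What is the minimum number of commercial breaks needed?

Total = 270 + 110 + 100 + 80 + 80 + 80 + 70 + 70 + 60 + 40 + 30 = 990 s.
Lower bound: ⌈990/280⌉ = 4 commercial breaks.
A packing using 4 commercial breaks:
  break 1: 270 = 270
  break 2: 110 + 100 + 70 = 280
  break 3: 80 + 80 + 80 + 40 = 280
  break 4: 70 + 60 + 30 = 160
This matches the lower bound, so 4 is optimal.

4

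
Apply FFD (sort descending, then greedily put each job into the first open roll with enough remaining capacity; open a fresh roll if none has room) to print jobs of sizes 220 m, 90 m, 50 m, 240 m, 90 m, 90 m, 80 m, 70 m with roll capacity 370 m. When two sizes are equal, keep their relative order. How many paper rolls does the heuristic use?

3

Sorted descending: 240, 220, 90, 90, 90, 80, 70, 50.
  240 → roll 1 (new)  [load 240/370]
  220 → roll 2 (new)  [load 220/370]
  90 → roll 1  [load 330/370]
  90 → roll 2  [load 310/370]
  90 → roll 3 (new)  [load 90/370]
  80 → roll 3  [load 170/370]
  70 → roll 3  [load 240/370]
  50 → roll 2  [load 360/370]
3 paper rolls opened.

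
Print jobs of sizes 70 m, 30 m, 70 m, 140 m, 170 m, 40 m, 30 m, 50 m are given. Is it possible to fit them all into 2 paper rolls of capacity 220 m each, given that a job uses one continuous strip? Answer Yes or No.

Total = 600 m; ⌈600/220⌉ = 3.
At least 3 paper rolls are required, but only 2 are allowed.

No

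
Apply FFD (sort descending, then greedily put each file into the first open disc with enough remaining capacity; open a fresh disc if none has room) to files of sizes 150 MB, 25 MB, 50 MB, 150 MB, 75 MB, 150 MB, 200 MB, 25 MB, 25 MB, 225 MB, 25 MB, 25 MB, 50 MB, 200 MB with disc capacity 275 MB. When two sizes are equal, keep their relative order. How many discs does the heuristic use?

Sorted descending: 225, 200, 200, 150, 150, 150, 75, 50, 50, 25, 25, 25, 25, 25.
  225 → disc 1 (new)  [load 225/275]
  200 → disc 2 (new)  [load 200/275]
  200 → disc 3 (new)  [load 200/275]
  150 → disc 4 (new)  [load 150/275]
  150 → disc 5 (new)  [load 150/275]
  150 → disc 6 (new)  [load 150/275]
  75 → disc 2  [load 275/275]
  50 → disc 1  [load 275/275]
  50 → disc 3  [load 250/275]
  25 → disc 3  [load 275/275]
  25 → disc 4  [load 175/275]
  25 → disc 4  [load 200/275]
  25 → disc 4  [load 225/275]
  25 → disc 4  [load 250/275]
6 discs opened.

6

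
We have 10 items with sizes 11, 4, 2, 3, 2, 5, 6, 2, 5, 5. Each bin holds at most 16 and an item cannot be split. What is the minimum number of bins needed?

3

Total = 11 + 6 + 5 + 5 + 5 + 4 + 3 + 2 + 2 + 2 = 45.
Lower bound: ⌈45/16⌉ = 3 bins.
A packing using 3 bins:
  bin 1: 11 + 5 = 16
  bin 2: 6 + 5 + 5 = 16
  bin 3: 4 + 3 + 2 + 2 + 2 = 13
This matches the lower bound, so 3 is optimal.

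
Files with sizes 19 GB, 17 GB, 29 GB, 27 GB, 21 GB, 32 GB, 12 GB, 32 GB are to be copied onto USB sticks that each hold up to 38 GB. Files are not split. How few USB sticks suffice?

6

Total = 32 + 32 + 29 + 27 + 21 + 19 + 17 + 12 = 189 GB.
Lower bound: ⌈189/38⌉ = 5 USB sticks.
A packing using 6 USB sticks:
  USB stick 1: 32 = 32
  USB stick 2: 32 = 32
  USB stick 3: 29 = 29
  USB stick 4: 27 = 27
  USB stick 5: 21 + 17 = 38
  USB stick 6: 19 + 12 = 31
No arrangement into 5 USB sticks stays within capacity, so 6 is optimal.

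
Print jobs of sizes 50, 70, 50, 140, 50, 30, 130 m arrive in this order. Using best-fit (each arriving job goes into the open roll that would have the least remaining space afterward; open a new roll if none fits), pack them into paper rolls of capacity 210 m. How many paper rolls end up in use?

  50 → roll 1 (new)  [load 50/210]
  70 → roll 1  [load 120/210]
  50 → roll 1  [load 170/210]
  140 → roll 2 (new)  [load 140/210]
  50 → roll 2  [load 190/210]
  30 → roll 1  [load 200/210]
  130 → roll 3 (new)  [load 130/210]
3 paper rolls opened.

3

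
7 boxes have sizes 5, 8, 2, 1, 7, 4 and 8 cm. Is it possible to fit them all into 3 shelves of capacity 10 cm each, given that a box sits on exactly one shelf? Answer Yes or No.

Total = 35 cm; ⌈35/10⌉ = 4.
At least 4 shelves are required, but only 3 are allowed.

No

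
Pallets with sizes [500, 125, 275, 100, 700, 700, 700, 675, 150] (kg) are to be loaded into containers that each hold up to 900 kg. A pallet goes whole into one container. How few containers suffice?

5

Total = 700 + 700 + 700 + 675 + 500 + 275 + 150 + 125 + 100 = 3925 kg.
Lower bound: ⌈3925/900⌉ = 5 containers.
A packing using 5 containers:
  container 1: 700 + 150 = 850
  container 2: 700 + 125 = 825
  container 3: 700 + 100 = 800
  container 4: 675 = 675
  container 5: 500 + 275 = 775
This matches the lower bound, so 5 is optimal.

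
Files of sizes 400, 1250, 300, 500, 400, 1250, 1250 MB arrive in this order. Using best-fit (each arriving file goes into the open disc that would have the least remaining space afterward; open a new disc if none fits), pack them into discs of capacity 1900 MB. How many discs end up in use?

  400 → disc 1 (new)  [load 400/1900]
  1250 → disc 1  [load 1650/1900]
  300 → disc 2 (new)  [load 300/1900]
  500 → disc 2  [load 800/1900]
  400 → disc 2  [load 1200/1900]
  1250 → disc 3 (new)  [load 1250/1900]
  1250 → disc 4 (new)  [load 1250/1900]
4 discs opened.

4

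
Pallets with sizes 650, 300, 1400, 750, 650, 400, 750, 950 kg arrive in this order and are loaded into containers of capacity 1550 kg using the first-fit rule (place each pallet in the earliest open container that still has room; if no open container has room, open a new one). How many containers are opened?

5

  650 → container 1 (new)  [load 650/1550]
  300 → container 1  [load 950/1550]
  1400 → container 2 (new)  [load 1400/1550]
  750 → container 3 (new)  [load 750/1550]
  650 → container 3  [load 1400/1550]
  400 → container 1  [load 1350/1550]
  750 → container 4 (new)  [load 750/1550]
  950 → container 5 (new)  [load 950/1550]
5 containers opened.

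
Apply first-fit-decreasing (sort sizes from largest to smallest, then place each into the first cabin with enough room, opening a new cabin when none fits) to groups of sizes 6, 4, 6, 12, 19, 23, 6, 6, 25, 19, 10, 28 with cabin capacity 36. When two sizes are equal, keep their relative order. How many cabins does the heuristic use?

5

Sorted descending: 28, 25, 23, 19, 19, 12, 10, 6, 6, 6, 6, 4.
  28 → cabin 1 (new)  [load 28/36]
  25 → cabin 2 (new)  [load 25/36]
  23 → cabin 3 (new)  [load 23/36]
  19 → cabin 4 (new)  [load 19/36]
  19 → cabin 5 (new)  [load 19/36]
  12 → cabin 3  [load 35/36]
  10 → cabin 2  [load 35/36]
  6 → cabin 1  [load 34/36]
  6 → cabin 4  [load 25/36]
  6 → cabin 4  [load 31/36]
  6 → cabin 5  [load 25/36]
  4 → cabin 4  [load 35/36]
5 cabins opened.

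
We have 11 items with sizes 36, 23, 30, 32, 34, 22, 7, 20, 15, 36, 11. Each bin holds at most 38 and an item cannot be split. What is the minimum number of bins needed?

Total = 36 + 36 + 34 + 32 + 30 + 23 + 22 + 20 + 15 + 11 + 7 = 266.
Lower bound: ⌈266/38⌉ = 7 bins.
Also, 8 items each exceed 19, and no two of those can share a bin, so at least 8 bins are needed.
A packing using 8 bins:
  bin 1: 36 = 36
  bin 2: 36 = 36
  bin 3: 34 = 34
  bin 4: 32 = 32
  bin 5: 30 + 7 = 37
  bin 6: 23 + 15 = 38
  bin 7: 22 + 11 = 33
  bin 8: 20 = 20
This matches the lower bound, so 8 is optimal.

8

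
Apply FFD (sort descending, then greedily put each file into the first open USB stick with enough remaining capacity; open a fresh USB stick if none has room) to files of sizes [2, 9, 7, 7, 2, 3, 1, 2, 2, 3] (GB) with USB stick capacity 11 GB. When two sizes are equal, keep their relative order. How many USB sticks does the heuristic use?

Sorted descending: 9, 7, 7, 3, 3, 2, 2, 2, 2, 1.
  9 → USB stick 1 (new)  [load 9/11]
  7 → USB stick 2 (new)  [load 7/11]
  7 → USB stick 3 (new)  [load 7/11]
  3 → USB stick 2  [load 10/11]
  3 → USB stick 3  [load 10/11]
  2 → USB stick 1  [load 11/11]
  2 → USB stick 4 (new)  [load 2/11]
  2 → USB stick 4  [load 4/11]
  2 → USB stick 4  [load 6/11]
  1 → USB stick 2  [load 11/11]
4 USB sticks opened.

4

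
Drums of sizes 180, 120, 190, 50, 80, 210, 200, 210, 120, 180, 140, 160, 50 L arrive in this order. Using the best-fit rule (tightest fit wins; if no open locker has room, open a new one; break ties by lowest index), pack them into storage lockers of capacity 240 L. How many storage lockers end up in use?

10

  180 → locker 1 (new)  [load 180/240]
  120 → locker 2 (new)  [load 120/240]
  190 → locker 3 (new)  [load 190/240]
  50 → locker 3  [load 240/240]
  80 → locker 2  [load 200/240]
  210 → locker 4 (new)  [load 210/240]
  200 → locker 5 (new)  [load 200/240]
  210 → locker 6 (new)  [load 210/240]
  120 → locker 7 (new)  [load 120/240]
  180 → locker 8 (new)  [load 180/240]
  140 → locker 9 (new)  [load 140/240]
  160 → locker 10 (new)  [load 160/240]
  50 → locker 1  [load 230/240]
10 storage lockers opened.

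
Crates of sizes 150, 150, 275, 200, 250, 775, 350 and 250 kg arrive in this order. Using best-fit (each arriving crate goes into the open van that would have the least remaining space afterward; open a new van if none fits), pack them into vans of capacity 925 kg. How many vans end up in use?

3

  150 → van 1 (new)  [load 150/925]
  150 → van 1  [load 300/925]
  275 → van 1  [load 575/925]
  200 → van 1  [load 775/925]
  250 → van 2 (new)  [load 250/925]
  775 → van 3 (new)  [load 775/925]
  350 → van 2  [load 600/925]
  250 → van 2  [load 850/925]
3 vans opened.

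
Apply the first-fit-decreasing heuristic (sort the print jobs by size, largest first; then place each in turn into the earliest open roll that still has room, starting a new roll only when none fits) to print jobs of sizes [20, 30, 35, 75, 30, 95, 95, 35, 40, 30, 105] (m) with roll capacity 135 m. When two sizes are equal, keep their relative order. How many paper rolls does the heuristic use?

5

Sorted descending: 105, 95, 95, 75, 40, 35, 35, 30, 30, 30, 20.
  105 → roll 1 (new)  [load 105/135]
  95 → roll 2 (new)  [load 95/135]
  95 → roll 3 (new)  [load 95/135]
  75 → roll 4 (new)  [load 75/135]
  40 → roll 2  [load 135/135]
  35 → roll 3  [load 130/135]
  35 → roll 4  [load 110/135]
  30 → roll 1  [load 135/135]
  30 → roll 5 (new)  [load 30/135]
  30 → roll 5  [load 60/135]
  20 → roll 4  [load 130/135]
5 paper rolls opened.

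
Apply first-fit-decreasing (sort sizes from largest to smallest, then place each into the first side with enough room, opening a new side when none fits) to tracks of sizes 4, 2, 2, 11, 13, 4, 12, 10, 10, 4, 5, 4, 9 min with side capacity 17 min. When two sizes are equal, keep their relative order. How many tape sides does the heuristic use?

Sorted descending: 13, 12, 11, 10, 10, 9, 5, 4, 4, 4, 4, 2, 2.
  13 → side 1 (new)  [load 13/17]
  12 → side 2 (new)  [load 12/17]
  11 → side 3 (new)  [load 11/17]
  10 → side 4 (new)  [load 10/17]
  10 → side 5 (new)  [load 10/17]
  9 → side 6 (new)  [load 9/17]
  5 → side 2  [load 17/17]
  4 → side 1  [load 17/17]
  4 → side 3  [load 15/17]
  4 → side 4  [load 14/17]
  4 → side 5  [load 14/17]
  2 → side 3  [load 17/17]
  2 → side 4  [load 16/17]
6 tape sides opened.

6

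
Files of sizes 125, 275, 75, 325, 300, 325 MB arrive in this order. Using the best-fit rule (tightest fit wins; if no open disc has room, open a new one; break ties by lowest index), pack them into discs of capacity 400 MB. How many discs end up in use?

  125 → disc 1 (new)  [load 125/400]
  275 → disc 1  [load 400/400]
  75 → disc 2 (new)  [load 75/400]
  325 → disc 2  [load 400/400]
  300 → disc 3 (new)  [load 300/400]
  325 → disc 4 (new)  [load 325/400]
4 discs opened.

4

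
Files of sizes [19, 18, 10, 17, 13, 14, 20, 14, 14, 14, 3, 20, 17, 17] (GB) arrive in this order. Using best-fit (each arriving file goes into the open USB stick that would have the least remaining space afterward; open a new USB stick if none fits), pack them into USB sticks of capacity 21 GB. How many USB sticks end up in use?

13

  19 → USB stick 1 (new)  [load 19/21]
  18 → USB stick 2 (new)  [load 18/21]
  10 → USB stick 3 (new)  [load 10/21]
  17 → USB stick 4 (new)  [load 17/21]
  13 → USB stick 5 (new)  [load 13/21]
  14 → USB stick 6 (new)  [load 14/21]
  20 → USB stick 7 (new)  [load 20/21]
  14 → USB stick 8 (new)  [load 14/21]
  14 → USB stick 9 (new)  [load 14/21]
  14 → USB stick 10 (new)  [load 14/21]
  3 → USB stick 2  [load 21/21]
  20 → USB stick 11 (new)  [load 20/21]
  17 → USB stick 12 (new)  [load 17/21]
  17 → USB stick 13 (new)  [load 17/21]
13 USB sticks opened.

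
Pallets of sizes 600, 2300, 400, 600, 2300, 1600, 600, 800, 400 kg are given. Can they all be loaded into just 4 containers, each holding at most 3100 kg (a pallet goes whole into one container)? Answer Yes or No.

A valid assignment using 4 containers:
  container 1: 2300 + 800 = 3100
  container 2: 2300 + 600 = 2900
  container 3: 1600 + 600 + 600 = 2800
  container 4: 400 + 400 = 800
Every load is within 3100 kg, so 4 containers suffice.

Yes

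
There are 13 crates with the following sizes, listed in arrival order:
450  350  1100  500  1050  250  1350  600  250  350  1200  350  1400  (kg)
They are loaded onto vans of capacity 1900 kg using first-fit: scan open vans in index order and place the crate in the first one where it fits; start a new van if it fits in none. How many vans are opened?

  450 → van 1 (new)  [load 450/1900]
  350 → van 1  [load 800/1900]
  1100 → van 1  [load 1900/1900]
  500 → van 2 (new)  [load 500/1900]
  1050 → van 2  [load 1550/1900]
  250 → van 2  [load 1800/1900]
  1350 → van 3 (new)  [load 1350/1900]
  600 → van 4 (new)  [load 600/1900]
  250 → van 3  [load 1600/1900]
  350 → van 4  [load 950/1900]
  1200 → van 5 (new)  [load 1200/1900]
  350 → van 4  [load 1300/1900]
  1400 → van 6 (new)  [load 1400/1900]
6 vans opened.

6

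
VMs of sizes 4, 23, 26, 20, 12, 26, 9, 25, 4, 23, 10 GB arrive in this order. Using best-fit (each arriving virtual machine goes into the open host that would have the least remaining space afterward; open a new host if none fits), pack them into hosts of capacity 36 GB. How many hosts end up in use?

  4 → host 1 (new)  [load 4/36]
  23 → host 1  [load 27/36]
  26 → host 2 (new)  [load 26/36]
  20 → host 3 (new)  [load 20/36]
  12 → host 3  [load 32/36]
  26 → host 4 (new)  [load 26/36]
  9 → host 1  [load 36/36]
  25 → host 5 (new)  [load 25/36]
  4 → host 3  [load 36/36]
  23 → host 6 (new)  [load 23/36]
  10 → host 2  [load 36/36]
6 hosts opened.

6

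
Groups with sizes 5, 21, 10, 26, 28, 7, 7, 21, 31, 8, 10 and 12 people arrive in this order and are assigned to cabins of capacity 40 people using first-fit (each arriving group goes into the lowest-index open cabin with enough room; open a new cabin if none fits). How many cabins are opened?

6

  5 → cabin 1 (new)  [load 5/40]
  21 → cabin 1  [load 26/40]
  10 → cabin 1  [load 36/40]
  26 → cabin 2 (new)  [load 26/40]
  28 → cabin 3 (new)  [load 28/40]
  7 → cabin 2  [load 33/40]
  7 → cabin 2  [load 40/40]
  21 → cabin 4 (new)  [load 21/40]
  31 → cabin 5 (new)  [load 31/40]
  8 → cabin 3  [load 36/40]
  10 → cabin 4  [load 31/40]
  12 → cabin 6 (new)  [load 12/40]
6 cabins opened.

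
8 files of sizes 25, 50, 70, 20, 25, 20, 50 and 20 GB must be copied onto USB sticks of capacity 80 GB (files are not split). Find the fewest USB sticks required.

4

Total = 70 + 50 + 50 + 25 + 25 + 20 + 20 + 20 = 280 GB.
Lower bound: ⌈280/80⌉ = 4 USB sticks.
A packing using 4 USB sticks:
  USB stick 1: 70 = 70
  USB stick 2: 50 + 25 = 75
  USB stick 3: 50 + 25 = 75
  USB stick 4: 20 + 20 + 20 = 60
This matches the lower bound, so 4 is optimal.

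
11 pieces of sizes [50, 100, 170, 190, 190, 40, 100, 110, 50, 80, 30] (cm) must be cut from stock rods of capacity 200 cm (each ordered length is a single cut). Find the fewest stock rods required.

6

Total = 190 + 190 + 170 + 110 + 100 + 100 + 80 + 50 + 50 + 40 + 30 = 1110 cm.
Lower bound: ⌈1110/200⌉ = 6 stock rods.
A packing using 6 stock rods:
  stock rod 1: 190 = 190
  stock rod 2: 190 = 190
  stock rod 3: 170 + 30 = 200
  stock rod 4: 110 + 80 = 190
  stock rod 5: 100 + 100 = 200
  stock rod 6: 50 + 50 + 40 = 140
This matches the lower bound, so 6 is optimal.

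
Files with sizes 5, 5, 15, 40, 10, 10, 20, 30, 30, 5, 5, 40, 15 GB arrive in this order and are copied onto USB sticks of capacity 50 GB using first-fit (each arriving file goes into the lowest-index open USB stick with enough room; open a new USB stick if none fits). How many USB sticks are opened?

  5 → USB stick 1 (new)  [load 5/50]
  5 → USB stick 1  [load 10/50]
  15 → USB stick 1  [load 25/50]
  40 → USB stick 2 (new)  [load 40/50]
  10 → USB stick 1  [load 35/50]
  10 → USB stick 1  [load 45/50]
  20 → USB stick 3 (new)  [load 20/50]
  30 → USB stick 3  [load 50/50]
  30 → USB stick 4 (new)  [load 30/50]
  5 → USB stick 1  [load 50/50]
  5 → USB stick 2  [load 45/50]
  40 → USB stick 5 (new)  [load 40/50]
  15 → USB stick 4  [load 45/50]
5 USB sticks opened.

5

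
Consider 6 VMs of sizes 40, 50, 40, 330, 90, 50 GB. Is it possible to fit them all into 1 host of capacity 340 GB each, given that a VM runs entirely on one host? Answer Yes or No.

No

Total = 600 GB; ⌈600/340⌉ = 2.
At least 2 hosts are required, but only 1 is allowed.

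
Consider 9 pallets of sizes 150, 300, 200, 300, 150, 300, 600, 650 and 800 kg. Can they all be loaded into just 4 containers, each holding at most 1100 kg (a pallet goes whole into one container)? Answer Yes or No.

Yes

A valid assignment using 4 containers:
  container 1: 800 + 300 = 1100
  container 2: 650 + 300 + 150 = 1100
  container 3: 600 + 300 + 200 = 1100
  container 4: 150 = 150
Every load is within 1100 kg, so 4 containers suffice.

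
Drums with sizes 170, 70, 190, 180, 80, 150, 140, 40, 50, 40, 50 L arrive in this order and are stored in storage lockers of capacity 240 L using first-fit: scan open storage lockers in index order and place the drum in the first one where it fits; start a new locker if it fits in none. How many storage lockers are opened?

  170 → locker 1 (new)  [load 170/240]
  70 → locker 1  [load 240/240]
  190 → locker 2 (new)  [load 190/240]
  180 → locker 3 (new)  [load 180/240]
  80 → locker 4 (new)  [load 80/240]
  150 → locker 4  [load 230/240]
  140 → locker 5 (new)  [load 140/240]
  40 → locker 2  [load 230/240]
  50 → locker 3  [load 230/240]
  40 → locker 5  [load 180/240]
  50 → locker 5  [load 230/240]
5 storage lockers opened.

5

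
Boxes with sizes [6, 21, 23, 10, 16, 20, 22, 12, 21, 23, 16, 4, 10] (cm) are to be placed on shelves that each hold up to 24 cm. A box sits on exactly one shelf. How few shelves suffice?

10

Total = 23 + 23 + 22 + 21 + 21 + 20 + 16 + 16 + 12 + 10 + 10 + 6 + 4 = 204 cm.
Lower bound: ⌈204/24⌉ = 9 shelves.
A packing using 10 shelves:
  shelf 1: 23 = 23
  shelf 2: 23 = 23
  shelf 3: 22 = 22
  shelf 4: 21 = 21
  shelf 5: 21 = 21
  shelf 6: 20 + 4 = 24
  shelf 7: 16 + 6 = 22
  shelf 8: 16 = 16
  shelf 9: 12 + 10 = 22
  shelf 10: 10 = 10
No arrangement into 9 shelves stays within capacity, so 10 is optimal.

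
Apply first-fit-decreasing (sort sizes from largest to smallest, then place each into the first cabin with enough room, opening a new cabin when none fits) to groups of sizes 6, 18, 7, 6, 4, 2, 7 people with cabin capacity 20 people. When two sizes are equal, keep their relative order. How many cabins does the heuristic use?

3

Sorted descending: 18, 7, 7, 6, 6, 4, 2.
  18 → cabin 1 (new)  [load 18/20]
  7 → cabin 2 (new)  [load 7/20]
  7 → cabin 2  [load 14/20]
  6 → cabin 2  [load 20/20]
  6 → cabin 3 (new)  [load 6/20]
  4 → cabin 3  [load 10/20]
  2 → cabin 1  [load 20/20]
3 cabins opened.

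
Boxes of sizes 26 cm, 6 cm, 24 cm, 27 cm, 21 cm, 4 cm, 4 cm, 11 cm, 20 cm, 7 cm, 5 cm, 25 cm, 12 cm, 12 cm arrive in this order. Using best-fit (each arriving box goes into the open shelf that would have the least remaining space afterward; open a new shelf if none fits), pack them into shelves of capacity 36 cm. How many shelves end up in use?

  26 → shelf 1 (new)  [load 26/36]
  6 → shelf 1  [load 32/36]
  24 → shelf 2 (new)  [load 24/36]
  27 → shelf 3 (new)  [load 27/36]
  21 → shelf 4 (new)  [load 21/36]
  4 → shelf 1  [load 36/36]
  4 → shelf 3  [load 31/36]
  11 → shelf 2  [load 35/36]
  20 → shelf 5 (new)  [load 20/36]
  7 → shelf 4  [load 28/36]
  5 → shelf 3  [load 36/36]
  25 → shelf 6 (new)  [load 25/36]
  12 → shelf 5  [load 32/36]
  12 → shelf 7 (new)  [load 12/36]
7 shelves opened.

7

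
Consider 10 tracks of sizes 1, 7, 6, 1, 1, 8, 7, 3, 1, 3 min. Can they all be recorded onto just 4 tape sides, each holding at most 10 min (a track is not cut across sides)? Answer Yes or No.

A valid assignment using 4 tape sides:
  side 1: 8 + 1 + 1 = 10
  side 2: 7 + 3 = 10
  side 3: 7 + 3 = 10
  side 4: 6 + 1 + 1 = 8
Every load is within 10 min, so 4 tape sides suffice.

Yes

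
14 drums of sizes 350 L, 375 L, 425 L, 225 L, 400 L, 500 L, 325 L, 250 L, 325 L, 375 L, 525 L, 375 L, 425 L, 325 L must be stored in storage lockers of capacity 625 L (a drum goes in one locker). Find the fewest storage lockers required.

Total = 525 + 500 + 425 + 425 + 400 + 375 + 375 + 375 + 350 + 325 + 325 + 325 + 250 + 225 = 5200 L.
Lower bound: ⌈5200/625⌉ = 9 storage lockers.
Also, 12 drums each exceed 625/2 L, and no two of those can share a locker, so at least 12 storage lockers are needed.
A packing using 12 storage lockers:
  locker 1: 525 = 525
  locker 2: 500 = 500
  locker 3: 425 = 425
  locker 4: 425 = 425
  locker 5: 400 + 225 = 625
  locker 6: 375 + 250 = 625
  locker 7: 375 = 375
  locker 8: 375 = 375
  locker 9: 350 = 350
  locker 10: 325 = 325
  locker 11: 325 = 325
  locker 12: 325 = 325
This matches the lower bound, so 12 is optimal.

12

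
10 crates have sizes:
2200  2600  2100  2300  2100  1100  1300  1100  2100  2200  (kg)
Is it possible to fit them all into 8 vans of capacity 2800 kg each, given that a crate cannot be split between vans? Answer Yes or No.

No

Total = 19100 kg; ⌈19100/2800⌉ = 7.
The bound of 7 does not rule out 8, but exhaustive search shows no assignment into 8 vans of capacity 2800 kg exists — the minimum is 9.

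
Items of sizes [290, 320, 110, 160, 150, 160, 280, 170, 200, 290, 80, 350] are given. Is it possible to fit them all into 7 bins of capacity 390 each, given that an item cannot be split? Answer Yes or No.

Total = 2560; ⌈2560/390⌉ = 7.
The bound of 7 does not rule out 7, but exhaustive search shows no assignment into 7 bins of capacity 390 exists — the minimum is 8.

No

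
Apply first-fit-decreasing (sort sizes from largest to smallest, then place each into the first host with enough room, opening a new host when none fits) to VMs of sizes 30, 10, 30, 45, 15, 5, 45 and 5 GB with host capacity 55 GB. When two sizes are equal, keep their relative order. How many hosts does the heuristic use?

4

Sorted descending: 45, 45, 30, 30, 15, 10, 5, 5.
  45 → host 1 (new)  [load 45/55]
  45 → host 2 (new)  [load 45/55]
  30 → host 3 (new)  [load 30/55]
  30 → host 4 (new)  [load 30/55]
  15 → host 3  [load 45/55]
  10 → host 1  [load 55/55]
  5 → host 2  [load 50/55]
  5 → host 2  [load 55/55]
4 hosts opened.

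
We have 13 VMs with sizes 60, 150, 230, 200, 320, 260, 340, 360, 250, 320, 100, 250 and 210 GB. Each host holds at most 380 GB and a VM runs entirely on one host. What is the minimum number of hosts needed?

Total = 360 + 340 + 320 + 320 + 260 + 250 + 250 + 230 + 210 + 200 + 150 + 100 + 60 = 3050 GB.
Lower bound: ⌈3050/380⌉ = 9 hosts.
Also, 10 VMs each exceed 190 GB, and no two of those can share a host, so at least 10 hosts are needed.
A packing using 10 hosts:
  host 1: 360 = 360
  host 2: 340 = 340
  host 3: 320 + 60 = 380
  host 4: 320 = 320
  host 5: 260 + 100 = 360
  host 6: 250 = 250
  host 7: 250 = 250
  host 8: 230 + 150 = 380
  host 9: 210 = 210
  host 10: 200 = 200
This matches the lower bound, so 10 is optimal.

10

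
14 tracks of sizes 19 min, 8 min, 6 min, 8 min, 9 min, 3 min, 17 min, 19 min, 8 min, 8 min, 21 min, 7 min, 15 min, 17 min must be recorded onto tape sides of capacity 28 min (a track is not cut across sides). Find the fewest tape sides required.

7

Total = 21 + 19 + 19 + 17 + 17 + 15 + 9 + 8 + 8 + 8 + 8 + 7 + 6 + 3 = 165 min.
Lower bound: ⌈165/28⌉ = 6 tape sides.
A packing using 7 tape sides:
  side 1: 21 + 7 = 28
  side 2: 19 + 9 = 28
  side 3: 19 + 8 = 27
  side 4: 17 + 8 + 3 = 28
  side 5: 17 + 8 = 25
  side 6: 15 + 8 = 23
  side 7: 6 = 6
No arrangement into 6 tape sides stays within capacity, so 7 is optimal.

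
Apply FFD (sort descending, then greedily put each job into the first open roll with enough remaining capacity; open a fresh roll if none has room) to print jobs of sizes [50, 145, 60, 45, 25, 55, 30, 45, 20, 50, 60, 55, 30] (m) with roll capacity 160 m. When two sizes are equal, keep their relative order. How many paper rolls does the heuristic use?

5

Sorted descending: 145, 60, 60, 55, 55, 50, 50, 45, 45, 30, 30, 25, 20.
  145 → roll 1 (new)  [load 145/160]
  60 → roll 2 (new)  [load 60/160]
  60 → roll 2  [load 120/160]
  55 → roll 3 (new)  [load 55/160]
  55 → roll 3  [load 110/160]
  50 → roll 3  [load 160/160]
  50 → roll 4 (new)  [load 50/160]
  45 → roll 4  [load 95/160]
  45 → roll 4  [load 140/160]
  30 → roll 2  [load 150/160]
  30 → roll 5 (new)  [load 30/160]
  25 → roll 5  [load 55/160]
  20 → roll 4  [load 160/160]
5 paper rolls opened.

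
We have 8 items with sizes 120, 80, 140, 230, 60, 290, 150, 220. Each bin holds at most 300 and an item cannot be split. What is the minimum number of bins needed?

5

Total = 290 + 230 + 220 + 150 + 140 + 120 + 80 + 60 = 1290.
Lower bound: ⌈1290/300⌉ = 5 bins.
A packing using 5 bins:
  bin 1: 290 = 290
  bin 2: 230 + 60 = 290
  bin 3: 220 + 80 = 300
  bin 4: 150 + 140 = 290
  bin 5: 120 = 120
This matches the lower bound, so 5 is optimal.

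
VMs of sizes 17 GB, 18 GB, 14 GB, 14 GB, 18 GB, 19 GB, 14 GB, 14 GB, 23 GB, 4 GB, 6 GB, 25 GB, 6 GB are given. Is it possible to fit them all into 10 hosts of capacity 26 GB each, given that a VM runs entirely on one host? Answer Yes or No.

A valid assignment using 10 hosts:
  host 1: 25 = 25
  host 2: 23 = 23
  host 3: 19 + 6 = 25
  host 4: 18 + 6 = 24
  host 5: 18 + 4 = 22
  host 6: 17 = 17
  host 7: 14 = 14
  host 8: 14 = 14
  host 9: 14 = 14
  host 10: 14 = 14
Every load is within 26 GB, so 10 hosts suffice.

Yes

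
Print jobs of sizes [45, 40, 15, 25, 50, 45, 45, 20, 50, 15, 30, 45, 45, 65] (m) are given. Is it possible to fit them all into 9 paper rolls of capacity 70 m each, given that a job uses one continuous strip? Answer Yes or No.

A valid assignment using 9 paper rolls:
  roll 1: 65 = 65
  roll 2: 50 + 20 = 70
  roll 3: 50 + 15 = 65
  roll 4: 45 + 25 = 70
  roll 5: 45 + 15 = 60
  roll 6: 45 = 45
  roll 7: 45 = 45
  roll 8: 45 = 45
  roll 9: 40 + 30 = 70
Every load is within 70 m, so 9 paper rolls suffice.

Yes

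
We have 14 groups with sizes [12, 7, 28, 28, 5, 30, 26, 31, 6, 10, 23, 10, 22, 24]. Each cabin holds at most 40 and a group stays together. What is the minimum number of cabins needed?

Total = 31 + 30 + 28 + 28 + 26 + 24 + 23 + 22 + 12 + 10 + 10 + 7 + 6 + 5 = 262.
Lower bound: ⌈262/40⌉ = 7 cabins.
Also, 8 groups each exceed 20, and no two of those can share a cabin, so at least 8 cabins are needed.
A packing using 8 cabins:
  cabin 1: 31 + 7 = 38
  cabin 2: 30 + 10 = 40
  cabin 3: 28 + 12 = 40
  cabin 4: 28 + 10 = 38
  cabin 5: 26 + 6 + 5 = 37
  cabin 6: 24 = 24
  cabin 7: 23 = 23
  cabin 8: 22 = 22
This matches the lower bound, so 8 is optimal.

8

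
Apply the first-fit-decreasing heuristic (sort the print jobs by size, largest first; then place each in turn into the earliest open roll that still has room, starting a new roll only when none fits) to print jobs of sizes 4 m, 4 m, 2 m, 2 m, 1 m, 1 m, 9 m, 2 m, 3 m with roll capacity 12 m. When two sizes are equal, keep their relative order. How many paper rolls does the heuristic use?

3

Sorted descending: 9, 4, 4, 3, 2, 2, 2, 1, 1.
  9 → roll 1 (new)  [load 9/12]
  4 → roll 2 (new)  [load 4/12]
  4 → roll 2  [load 8/12]
  3 → roll 1  [load 12/12]
  2 → roll 2  [load 10/12]
  2 → roll 2  [load 12/12]
  2 → roll 3 (new)  [load 2/12]
  1 → roll 3  [load 3/12]
  1 → roll 3  [load 4/12]
3 paper rolls opened.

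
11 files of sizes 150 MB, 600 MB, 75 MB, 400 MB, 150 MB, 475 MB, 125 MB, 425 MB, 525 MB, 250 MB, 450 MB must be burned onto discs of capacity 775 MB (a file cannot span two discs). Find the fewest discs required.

Total = 600 + 525 + 475 + 450 + 425 + 400 + 250 + 150 + 150 + 125 + 75 = 3625 MB.
Lower bound: ⌈3625/775⌉ = 5 discs.
Also, 6 files each exceed 775/2 MB, and no two of those can share a disc, so at least 6 discs are needed.
A packing using 6 discs:
  disc 1: 600 + 150 = 750
  disc 2: 525 + 250 = 775
  disc 3: 475 + 150 + 125 = 750
  disc 4: 450 + 75 = 525
  disc 5: 425 = 425
  disc 6: 400 = 400
This matches the lower bound, so 6 is optimal.

6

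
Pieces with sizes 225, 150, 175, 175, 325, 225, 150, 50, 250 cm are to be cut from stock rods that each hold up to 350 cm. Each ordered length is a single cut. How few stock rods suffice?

6

Total = 325 + 250 + 225 + 225 + 175 + 175 + 150 + 150 + 50 = 1725 cm.
Lower bound: ⌈1725/350⌉ = 5 stock rods.
A packing using 6 stock rods:
  stock rod 1: 325 = 325
  stock rod 2: 250 + 50 = 300
  stock rod 3: 225 = 225
  stock rod 4: 225 = 225
  stock rod 5: 175 + 175 = 350
  stock rod 6: 150 + 150 = 300
No arrangement into 5 stock rods stays within capacity, so 6 is optimal.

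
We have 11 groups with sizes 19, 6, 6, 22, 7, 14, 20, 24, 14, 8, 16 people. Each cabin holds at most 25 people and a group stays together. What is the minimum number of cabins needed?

7

Total = 24 + 22 + 20 + 19 + 16 + 14 + 14 + 8 + 7 + 6 + 6 = 156 people.
Lower bound: ⌈156/25⌉ = 7 cabins.
A packing using 7 cabins:
  cabin 1: 24 = 24
  cabin 2: 22 = 22
  cabin 3: 20 = 20
  cabin 4: 19 + 6 = 25
  cabin 5: 16 + 8 = 24
  cabin 6: 14 + 7 = 21
  cabin 7: 14 + 6 = 20
This matches the lower bound, so 7 is optimal.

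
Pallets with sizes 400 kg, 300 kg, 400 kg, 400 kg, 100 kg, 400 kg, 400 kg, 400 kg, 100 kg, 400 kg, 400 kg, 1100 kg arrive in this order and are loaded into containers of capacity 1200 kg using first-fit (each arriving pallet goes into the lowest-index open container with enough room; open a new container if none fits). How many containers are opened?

  400 → container 1 (new)  [load 400/1200]
  300 → container 1  [load 700/1200]
  400 → container 1  [load 1100/1200]
  400 → container 2 (new)  [load 400/1200]
  100 → container 1  [load 1200/1200]
  400 → container 2  [load 800/1200]
  400 → container 2  [load 1200/1200]
  400 → container 3 (new)  [load 400/1200]
  100 → container 3  [load 500/1200]
  400 → container 3  [load 900/1200]
  400 → container 4 (new)  [load 400/1200]
  1100 → container 5 (new)  [load 1100/1200]
5 containers opened.

5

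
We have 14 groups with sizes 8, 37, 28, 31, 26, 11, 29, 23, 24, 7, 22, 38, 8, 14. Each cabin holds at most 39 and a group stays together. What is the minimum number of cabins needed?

Total = 38 + 37 + 31 + 29 + 28 + 26 + 24 + 23 + 22 + 14 + 11 + 8 + 8 + 7 = 306.
Lower bound: ⌈306/39⌉ = 8 cabins.
Also, 9 groups each exceed 39/2, and no two of those can share a cabin, so at least 9 cabins are needed.
A packing using 9 cabins:
  cabin 1: 38 = 38
  cabin 2: 37 = 37
  cabin 3: 31 + 8 = 39
  cabin 4: 29 + 8 = 37
  cabin 5: 28 + 11 = 39
  cabin 6: 26 + 7 = 33
  cabin 7: 24 + 14 = 38
  cabin 8: 23 = 23
  cabin 9: 22 = 22
This matches the lower bound, so 9 is optimal.

9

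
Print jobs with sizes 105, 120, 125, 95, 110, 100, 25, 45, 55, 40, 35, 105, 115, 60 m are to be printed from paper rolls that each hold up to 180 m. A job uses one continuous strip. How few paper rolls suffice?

8

Total = 125 + 120 + 115 + 110 + 105 + 105 + 100 + 95 + 60 + 55 + 45 + 40 + 35 + 25 = 1135 m.
Lower bound: ⌈1135/180⌉ = 7 paper rolls.
Also, 8 print jobs each exceed 90 m, and no two of those can share a roll, so at least 8 paper rolls are needed.
A packing using 8 paper rolls:
  roll 1: 125 + 55 = 180
  roll 2: 120 + 60 = 180
  roll 3: 115 + 45 = 160
  roll 4: 110 + 40 + 25 = 175
  roll 5: 105 + 35 = 140
  roll 6: 105 = 105
  roll 7: 100 = 100
  roll 8: 95 = 95
This matches the lower bound, so 8 is optimal.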